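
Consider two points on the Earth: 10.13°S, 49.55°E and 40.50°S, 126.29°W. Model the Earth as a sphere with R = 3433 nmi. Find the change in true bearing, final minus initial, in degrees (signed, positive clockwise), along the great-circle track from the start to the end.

At departure: θ₁ = atan2(sin Δλ cos φ₂, cos φ₁ sin φ₂ − sin φ₁ cos φ₂ cos Δλ) = 184.08°
At arrival: θ₂ = atan2(sin Δλ cos φ₁, −cos φ₂ sin φ₁ + sin φ₂ cos φ₁ cos Δλ) = 354.71°
Δθ = θ₂ − θ₁ = +170.6°

+170.6°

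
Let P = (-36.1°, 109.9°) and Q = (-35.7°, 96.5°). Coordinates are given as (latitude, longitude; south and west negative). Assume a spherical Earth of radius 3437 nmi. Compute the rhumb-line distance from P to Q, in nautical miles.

Δψ = ln[tan(π/4+φ₂/2)/tan(π/4+φ₁/2)] = +0.0086;  Δφ = +0.0070 rad,  Δλ = -0.2339 rad
q = Δφ/Δψ = 0.8100
d = R·√(Δφ² + q²Δλ²) = 3437·0.18958 = 652 nmi

652 nmi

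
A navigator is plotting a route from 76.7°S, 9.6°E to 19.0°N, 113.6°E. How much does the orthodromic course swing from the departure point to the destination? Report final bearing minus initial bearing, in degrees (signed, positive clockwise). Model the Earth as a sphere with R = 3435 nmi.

-85.2°

At departure: θ₁ = atan2(sin Δλ cos φ₂, cos φ₁ sin φ₂ − sin φ₁ cos φ₂ cos Δλ) = 99.15°
At arrival: θ₂ = atan2(sin Δλ cos φ₁, −cos φ₂ sin φ₁ + sin φ₂ cos φ₁ cos Δλ) = 13.90°
Δθ = θ₂ − θ₁ = -85.2°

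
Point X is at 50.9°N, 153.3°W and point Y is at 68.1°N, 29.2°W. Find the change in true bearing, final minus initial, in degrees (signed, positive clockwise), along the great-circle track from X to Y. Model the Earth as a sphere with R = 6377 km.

Initial bearing θ₁ = atan2(sin Δλ cos φ₂, cos φ₁ sin φ₂ − sin φ₁ cos φ₂ cos Δλ) = 22.45°
Final bearing θ₂ = (initial bearing from the destination back to the start) + 180° = 139.78°
Δθ = θ₂ − θ₁ = +117.3°

+117.3°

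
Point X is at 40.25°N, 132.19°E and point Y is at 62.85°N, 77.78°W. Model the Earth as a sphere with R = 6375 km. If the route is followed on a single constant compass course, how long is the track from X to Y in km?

Rhumb course C = atan2(Δλ, Δψ) with Δψ = ln[tan(π/4+φ₂/2)/tan(π/4+φ₁/2)] = +0.6524, Δλ = +2.6185 → C = 76.01°
d = R·|Δφ| / |cos C| = 6375·0.39444 / 0.24177 = 10401 km

10401 km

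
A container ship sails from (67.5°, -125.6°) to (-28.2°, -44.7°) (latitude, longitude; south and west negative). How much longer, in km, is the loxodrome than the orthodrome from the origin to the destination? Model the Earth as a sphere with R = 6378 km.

Great circle: cos σ = sin φ₁ sin φ₂ + cos φ₁ cos φ₂ cos Δλ,  σ = 1.9641 rad → d_gc = 12527.0 km
Rhumb line: Δψ = -2.1282, q = Δφ/Δψ = 0.7848, d_rh = R√(Δφ²+q²Δλ²) = 12784.4 km
Excess = 12784.4 − 12527.0 = 257.4 ≈ 257 km

257 km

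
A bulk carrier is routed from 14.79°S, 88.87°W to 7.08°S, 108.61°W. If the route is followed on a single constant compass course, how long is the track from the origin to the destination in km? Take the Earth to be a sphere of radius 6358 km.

2313 km

Δψ = ln[tan(π/4+φ₂/2)/tan(π/4+φ₁/2)] = +0.1372;  Δφ = +0.1346 rad,  Δλ = -0.3445 rad
q = Δφ/Δψ = 0.9810
d = R·√(Δφ² + q²Δλ²) = 6358·0.36380 = 2313 km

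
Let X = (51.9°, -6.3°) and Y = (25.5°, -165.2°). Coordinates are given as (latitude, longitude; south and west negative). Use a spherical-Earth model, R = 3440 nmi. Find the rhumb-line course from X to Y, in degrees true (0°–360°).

Meridional parts: M(φ₁)=+1.0633, M(φ₂)=+0.4605 → ΔM = -0.6028;  Δλ = -2.7733 rad
tan C = Δλ / ΔM = +4.6007 → C = 257.74°

257.7°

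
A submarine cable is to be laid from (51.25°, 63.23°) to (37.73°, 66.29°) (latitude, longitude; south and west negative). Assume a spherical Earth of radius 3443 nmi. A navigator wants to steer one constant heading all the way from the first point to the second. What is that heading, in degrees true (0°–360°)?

170.9°

Δψ = ln[tan(π/4+φ₂/2)/tan(π/4+φ₁/2)] = -0.3331
Δλ = +0.0534 rad (taken the short way round)
course = atan2(Δλ, Δψ) = 170.89°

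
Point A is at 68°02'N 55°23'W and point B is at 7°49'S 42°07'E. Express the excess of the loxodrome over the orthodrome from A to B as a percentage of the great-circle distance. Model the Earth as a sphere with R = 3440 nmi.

5.0%

Great circle: σ = 1.7462 rad → d_gc = Rσ = 6006.9 nmi
Rhumb: Δφ = -1.3238, Δλ = +1.7017, Δψ = -1.7763, q = Δφ/Δψ = 0.7453 → d_rh = R√(Δφ²+q²Δλ²) = 6306.4 nmi
Excess = (6306.4 − 6006.9) / 6006.9 = 299.5 / 6006.9 = 4.99% ≈ 5.0%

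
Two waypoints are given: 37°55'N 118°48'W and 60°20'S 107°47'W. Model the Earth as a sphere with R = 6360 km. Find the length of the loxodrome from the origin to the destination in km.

10954 km

Δψ = ln[tan(π/4+φ₂/2)/tan(π/4+φ₁/2)] = -2.0448;  Δφ = -1.7148 rad,  Δλ = +0.1923 rad
q = Δφ/Δψ = 0.8386
d = R·√(Δφ² + q²Δλ²) = 6360·1.72235 = 10954 km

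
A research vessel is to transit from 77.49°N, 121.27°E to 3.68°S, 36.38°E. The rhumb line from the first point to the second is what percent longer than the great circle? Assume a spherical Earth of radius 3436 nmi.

4.7%

Great circle: σ = 1.6142 rad → d_gc = Rσ = 5546.4 nmi
Rhumb: Δφ = -1.4167, Δλ = -1.4816, Δψ = -2.2751, q = Δφ/Δψ = 0.6227 → d_rh = R√(Δφ²+q²Δλ²) = 5808.9 nmi
Excess = (5808.9 − 5546.4) / 5546.4 = 262.5 / 5546.4 = 4.73% ≈ 4.7%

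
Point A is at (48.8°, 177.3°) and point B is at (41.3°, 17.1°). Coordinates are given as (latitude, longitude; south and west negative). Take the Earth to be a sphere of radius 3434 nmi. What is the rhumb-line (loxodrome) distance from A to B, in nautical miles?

Δψ = ln[tan(π/4+φ₂/2)/tan(π/4+φ₁/2)] = -0.1857;  Δφ = -0.1309 rad,  Δλ = -2.7960 rad
q = Δφ/Δψ = 0.7050
d = R·√(Δφ² + q²Δλ²) = 3434·1.97545 = 6784 nmi

6784 nmi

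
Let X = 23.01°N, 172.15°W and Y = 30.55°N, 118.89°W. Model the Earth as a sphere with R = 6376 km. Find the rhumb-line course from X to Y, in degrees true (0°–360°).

Δψ = ln[tan(π/4+φ₂/2)/tan(π/4+φ₁/2)] = +0.1476
Δλ = +0.9296 rad (taken the short way round)
course = atan2(Δλ, Δψ) = 80.98°

81.0°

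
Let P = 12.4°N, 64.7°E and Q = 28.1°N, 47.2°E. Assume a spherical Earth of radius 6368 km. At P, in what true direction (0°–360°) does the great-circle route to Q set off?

N = sin Δλ·cos φ₂ = -0.2653;  D = cos φ₁ sin φ₂ − sin φ₁ cos φ₂ cos Δλ = +0.2794
initial course = atan2(N, D) = 316.48°

316.5°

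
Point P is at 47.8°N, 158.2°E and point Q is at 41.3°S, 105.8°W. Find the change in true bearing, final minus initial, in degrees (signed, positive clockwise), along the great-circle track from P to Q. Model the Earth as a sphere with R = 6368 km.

+10.1°

At departure: θ₁ = atan2(sin Δλ cos φ₂, cos φ₁ sin φ₂ − sin φ₁ cos φ₂ cos Δλ) = 117.27°
At arrival: θ₂ = atan2(sin Δλ cos φ₁, −cos φ₂ sin φ₁ + sin φ₂ cos φ₁ cos Δλ) = 127.37°
Δθ = θ₂ − θ₁ = +10.1°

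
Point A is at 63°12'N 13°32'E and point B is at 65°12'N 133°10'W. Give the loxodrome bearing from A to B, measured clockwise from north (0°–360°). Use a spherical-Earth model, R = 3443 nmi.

271.8°

Δψ = ln[tan(π/4+φ₂/2)/tan(π/4+φ₁/2)] = +0.0802
Δλ = -2.5604 rad (taken the short way round)
course = atan2(Δλ, Δψ) = 271.80°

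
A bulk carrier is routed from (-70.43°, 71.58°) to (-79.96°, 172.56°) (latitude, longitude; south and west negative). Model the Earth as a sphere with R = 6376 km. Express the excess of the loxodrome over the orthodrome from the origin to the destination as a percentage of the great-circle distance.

Great circle: σ = 0.4111 rad → d_gc = Rσ = 2621.2 km
Rhumb: Δφ = -0.1663, Δλ = +1.7624, Δψ = -0.6746, q = Δφ/Δψ = 0.2465 → d_rh = R√(Δφ²+q²Δλ²) = 2966.5 km
Excess = (2966.5 − 2621.2) / 2621.2 = 345.3 / 2621.2 = 13.17% ≈ 13.2%

13.2%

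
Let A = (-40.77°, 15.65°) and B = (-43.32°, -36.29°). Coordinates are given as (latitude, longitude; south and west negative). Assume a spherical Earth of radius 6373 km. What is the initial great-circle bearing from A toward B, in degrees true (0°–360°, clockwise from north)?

θ = atan2( sin Δλ·cos φ₂ ,  cos φ₁ sin φ₂ − sin φ₁ cos φ₂ cos Δλ )
  = atan2(-0.5728, -0.2267) = 248.41°

248.4°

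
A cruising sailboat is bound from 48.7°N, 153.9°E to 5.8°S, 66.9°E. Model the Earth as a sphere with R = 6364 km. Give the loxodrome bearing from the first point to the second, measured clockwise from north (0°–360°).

234.6°

Δψ = ln[tan(π/4+φ₂/2)/tan(π/4+φ₁/2)] = -1.0773
Δλ = -1.5184 rad (taken the short way round)
course = atan2(Δλ, Δψ) = 234.65°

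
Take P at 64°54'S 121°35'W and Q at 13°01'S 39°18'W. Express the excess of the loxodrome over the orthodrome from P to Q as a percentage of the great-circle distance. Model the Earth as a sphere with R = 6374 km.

4.3%

Great circle: σ = 1.3083 rad → d_gc = Rσ = 8339.3 km
Rhumb: Δφ = +0.9055, Δλ = +1.4361, Δψ = +1.2732, q = Δφ/Δψ = 0.7112 → d_rh = R√(Δφ²+q²Δλ²) = 8700.7 km
Excess = (8700.7 − 8339.3) / 8339.3 = 361.4 / 8339.3 = 4.33% ≈ 4.3%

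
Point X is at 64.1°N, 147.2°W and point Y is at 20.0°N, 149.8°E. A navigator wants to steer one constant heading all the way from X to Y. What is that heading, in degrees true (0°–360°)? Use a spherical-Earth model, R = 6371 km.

Meridional parts: M(φ₁)=+1.4699, M(φ₂)=+0.3564 → ΔM = -1.1135;  Δλ = -1.0996 rad
tan C = Δλ / ΔM = +0.9875 → C = 224.64°

224.6°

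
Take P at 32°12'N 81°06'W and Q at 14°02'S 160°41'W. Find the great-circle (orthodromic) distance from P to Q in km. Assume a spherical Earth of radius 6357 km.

Haversine: a = sin²(Δφ/2)+cos φ₁ cos φ₂ sin²(Δλ/2) = 0.49039;  σ = 2·atan2(√a,√(1−a))
σ = 88.899° → d = Rσ = 6357·1.55158 = 9863 km

9863 km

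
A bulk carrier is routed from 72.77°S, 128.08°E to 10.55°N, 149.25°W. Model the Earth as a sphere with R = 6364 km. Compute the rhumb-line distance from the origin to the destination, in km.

11277 km

Δψ = ln[tan(π/4+φ₂/2)/tan(π/4+φ₁/2)] = +2.0723;  Δφ = +1.4542 rad,  Δλ = +1.4429 rad
q = Δφ/Δψ = 0.7017
d = R·√(Δφ² + q²Δλ²) = 6364·1.77197 = 11277 km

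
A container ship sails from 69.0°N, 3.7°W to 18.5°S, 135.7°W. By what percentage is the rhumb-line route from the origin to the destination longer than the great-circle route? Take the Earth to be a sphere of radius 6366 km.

Great circle: σ = 2.1219 rad → d_gc = Rσ = 13508.1 km
Rhumb: Δφ = -1.5272, Δλ = -2.3038, Δψ = -2.0142, q = Δφ/Δψ = 0.7582 → d_rh = R√(Δφ²+q²Δλ²) = 14770.4 km
Excess = (14770.4 − 13508.1) / 13508.1 = 1262.3 / 13508.1 = 9.34% ≈ 9.3%

9.3%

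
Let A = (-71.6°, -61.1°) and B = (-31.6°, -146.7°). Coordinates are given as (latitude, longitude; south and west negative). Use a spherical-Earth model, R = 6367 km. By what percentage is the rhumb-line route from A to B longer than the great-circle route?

Great circle: σ = 1.0265 rad → d_gc = Rσ = 6535.7 km
Rhumb: Δφ = +0.6981, Δλ = -1.4940, Δψ = +1.2386, q = Δφ/Δψ = 0.5637 → d_rh = R√(Δφ²+q²Δλ²) = 6964.7 km
Excess = (6964.7 − 6535.7) / 6535.7 = 429.0 / 6535.7 = 6.56% ≈ 6.6%

6.6%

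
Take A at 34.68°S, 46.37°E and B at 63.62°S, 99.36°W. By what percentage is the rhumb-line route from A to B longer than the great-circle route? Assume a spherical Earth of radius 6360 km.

23.0%

Great circle: σ = 1.3615 rad → d_gc = Rσ = 8659.0 km
Rhumb: Δφ = -0.5051, Δλ = -2.5435, Δψ = -0.8048, q = Δφ/Δψ = 0.6276 → d_rh = R√(Δφ²+q²Δλ²) = 10648.0 km
Excess = (10648.0 − 8659.0) / 8659.0 = 1989.0 / 8659.0 = 22.97% ≈ 23.0%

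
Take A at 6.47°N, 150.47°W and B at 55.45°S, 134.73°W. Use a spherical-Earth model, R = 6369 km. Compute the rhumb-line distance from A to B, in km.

7039 km

Δψ = ln[tan(π/4+φ₂/2)/tan(π/4+φ₁/2)] = -1.2812;  Δφ = -1.0807 rad,  Δλ = +0.2747 rad
q = Δφ/Δψ = 0.8435
d = R·√(Δφ² + q²Δλ²) = 6369·1.10527 = 7039 km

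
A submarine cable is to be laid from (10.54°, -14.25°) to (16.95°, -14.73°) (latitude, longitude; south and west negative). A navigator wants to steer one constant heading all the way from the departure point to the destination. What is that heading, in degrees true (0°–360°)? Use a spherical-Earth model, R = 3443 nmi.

Meridional parts: M(φ₁)=+0.1850, M(φ₂)=+0.3002 → ΔM = +0.1152;  Δλ = -0.0084 rad
tan C = Δλ / ΔM = -0.0727 → C = 355.84°

355.8°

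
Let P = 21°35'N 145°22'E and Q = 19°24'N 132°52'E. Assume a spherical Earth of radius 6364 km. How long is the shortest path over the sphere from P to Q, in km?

Haversine: a = sin²(Δφ/2)+cos φ₁ cos φ₂ sin²(Δλ/2) = 0.01076;  σ = 2·atan2(√a,√(1−a))
σ = 11.907° → d = Rσ = 6364·0.20782 = 1323 km

1323 km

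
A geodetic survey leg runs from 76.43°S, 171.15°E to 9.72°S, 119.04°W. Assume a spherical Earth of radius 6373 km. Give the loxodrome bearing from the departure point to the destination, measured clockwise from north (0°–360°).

31.9°

Δψ = ln[tan(π/4+φ₂/2)/tan(π/4+φ₁/2)] = +1.9584
Δλ = +1.2184 rad (taken the short way round)
course = atan2(Δλ, Δψ) = 31.89°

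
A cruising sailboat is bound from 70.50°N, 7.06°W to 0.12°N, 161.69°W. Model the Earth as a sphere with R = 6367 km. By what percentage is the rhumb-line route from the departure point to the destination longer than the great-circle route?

Great circle: σ = 1.8751 rad → d_gc = Rσ = 11938.8 km
Rhumb: Δφ = -1.2284, Δλ = -2.6988, Δψ = -1.7591, q = Δφ/Δψ = 0.6983 → d_rh = R√(Δφ²+q²Δλ²) = 14322.5 km
Excess = (14322.5 − 11938.8) / 11938.8 = 2383.7 / 11938.8 = 19.97% ≈ 20.0%

20.0%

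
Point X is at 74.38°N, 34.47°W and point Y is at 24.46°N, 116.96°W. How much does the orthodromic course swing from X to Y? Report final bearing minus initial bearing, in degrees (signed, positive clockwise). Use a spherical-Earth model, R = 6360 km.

-72.6°

Initial bearing θ₁ = atan2(sin Δλ cos φ₂, cos φ₁ sin φ₂ − sin φ₁ cos φ₂ cos Δλ) = 269.80°
Final bearing θ₂ = (initial bearing from the destination back to the start) + 180° = 197.21°
Δθ = θ₂ − θ₁ = -72.6°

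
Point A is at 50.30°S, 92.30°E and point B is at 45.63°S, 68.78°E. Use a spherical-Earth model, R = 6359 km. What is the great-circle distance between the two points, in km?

Haversine: a = sin²(Δφ/2)+cos φ₁ cos φ₂ sin²(Δλ/2) = 0.02021;  σ = 2·atan2(√a,√(1−a))
σ = 16.348° → d = Rσ = 6359·0.28533 = 1814 km

1814 km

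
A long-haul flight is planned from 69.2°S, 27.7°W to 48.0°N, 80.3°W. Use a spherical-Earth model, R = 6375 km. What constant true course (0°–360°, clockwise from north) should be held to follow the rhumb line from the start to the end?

340.9°

Δψ = ln[tan(π/4+φ₂/2)/tan(π/4+φ₁/2)] = +2.6528
Δλ = -0.9180 rad (taken the short way round)
course = atan2(Δλ, Δψ) = 340.91°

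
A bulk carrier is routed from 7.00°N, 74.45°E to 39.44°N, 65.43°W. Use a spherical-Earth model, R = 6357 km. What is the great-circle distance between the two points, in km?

13378 km

cos σ = sin φ₁ sin φ₂ + cos φ₁ cos φ₂ cos Δλ
      = sin(7.00°)sin(39.44°) + cos(7.00°)cos(39.44°)cos(-139.88°) = -0.5087
σ = 120.580° → d = Rσ = 6357·2.10452 = 13378 km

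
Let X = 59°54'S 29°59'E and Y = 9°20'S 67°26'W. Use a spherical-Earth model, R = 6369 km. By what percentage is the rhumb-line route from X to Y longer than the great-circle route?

Great circle: σ = 1.4943 rad → d_gc = Rσ = 9517.2 km
Rhumb: Δφ = +0.8826, Δλ = -1.7002, Δψ = +1.1498, q = Δφ/Δψ = 0.7675 → d_rh = R√(Δφ²+q²Δλ²) = 10033.8 km
Excess = (10033.8 − 9517.2) / 9517.2 = 516.6 / 9517.2 = 5.43% ≈ 5.4%

5.4%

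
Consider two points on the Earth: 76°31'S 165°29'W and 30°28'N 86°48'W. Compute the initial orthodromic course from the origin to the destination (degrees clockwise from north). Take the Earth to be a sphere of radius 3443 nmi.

θ = atan2( sin Δλ·cos φ₂ ,  cos φ₁ sin φ₂ − sin φ₁ cos φ₂ cos Δλ )
  = atan2(+0.8452, +0.2827) = 71.51°

71.5°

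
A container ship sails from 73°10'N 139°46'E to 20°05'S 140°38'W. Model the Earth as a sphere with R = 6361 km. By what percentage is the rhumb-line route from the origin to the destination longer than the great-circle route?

2.9%

Great circle: σ = 1.8541 rad → d_gc = Rσ = 11794.2 km
Rhumb: Δφ = -1.6275, Δλ = +1.3893, Δψ = -2.2687, q = Δφ/Δψ = 0.7174 → d_rh = R√(Δφ²+q²Δλ²) = 12139.5 km
Excess = (12139.5 − 11794.2) / 11794.2 = 345.3 / 11794.2 = 2.93% ≈ 2.9%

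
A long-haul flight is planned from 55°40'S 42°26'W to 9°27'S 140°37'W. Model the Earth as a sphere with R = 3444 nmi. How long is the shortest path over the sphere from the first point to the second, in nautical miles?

5216 nmi

Haversine: a = sin²(Δφ/2)+cos φ₁ cos φ₂ sin²(Δλ/2) = 0.47181;  σ = 2·atan2(√a,√(1−a))
σ = 86.767° → d = Rσ = 3444·1.51438 = 5216 nmi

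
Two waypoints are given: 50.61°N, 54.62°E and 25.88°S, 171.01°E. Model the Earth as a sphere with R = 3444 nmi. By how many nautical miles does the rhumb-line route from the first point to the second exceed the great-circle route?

Great circle: cos σ = sin φ₁ sin φ₂ + cos φ₁ cos φ₂ cos Δλ,  σ = 2.2032 rad → d_gc = 7587.9 nmi
Rhumb line: Δψ = -1.4952, q = Δφ/Δψ = 0.8928, d_rh = R√(Δφ²+q²Δλ²) = 7756.1 nmi
Excess = 7756.1 − 7587.9 = 168.2 ≈ 168 nmi

168 nmi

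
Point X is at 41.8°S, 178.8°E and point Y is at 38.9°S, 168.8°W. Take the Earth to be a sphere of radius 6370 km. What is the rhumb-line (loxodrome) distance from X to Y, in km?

1099 km

Δψ = ln[tan(π/4+φ₂/2)/tan(π/4+φ₁/2)] = +0.0664;  Δφ = +0.0506 rad,  Δλ = +0.2164 rad
q = Δφ/Δψ = 0.7619
d = R·√(Δφ² + q²Δλ²) = 6370·0.17249 = 1099 km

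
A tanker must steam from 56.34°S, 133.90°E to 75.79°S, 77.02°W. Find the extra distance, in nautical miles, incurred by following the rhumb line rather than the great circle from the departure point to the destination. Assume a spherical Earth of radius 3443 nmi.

Great circle: cos σ = sin φ₁ sin φ₂ + cos φ₁ cos φ₂ cos Δλ,  σ = 0.8091 rad → d_gc = 2785.7 nmi
Rhumb line: Δψ = -0.8866, q = Δφ/Δψ = 0.3829, d_rh = R√(Δφ²+q²Δλ²) = 3623.8 nmi
Excess = 3623.8 − 2785.7 = 838.1 ≈ 838 nmi

838 nmi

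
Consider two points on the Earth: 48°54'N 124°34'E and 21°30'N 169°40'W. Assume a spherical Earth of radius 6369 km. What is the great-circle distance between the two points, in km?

6467 km

Haversine: a = sin²(Δφ/2)+cos φ₁ cos φ₂ sin²(Δλ/2) = 0.23639;  σ = 2·atan2(√a,√(1−a))
σ = 58.182° → d = Rσ = 6369·1.01546 = 6467 km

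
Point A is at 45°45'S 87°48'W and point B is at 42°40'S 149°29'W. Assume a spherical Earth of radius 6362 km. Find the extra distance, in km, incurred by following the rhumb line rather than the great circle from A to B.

122 km

Great circle: cos σ = sin φ₁ sin φ₂ + cos φ₁ cos φ₂ cos Δλ,  σ = 0.7542 rad → d_gc = 4798.0 km
Rhumb line: Δψ = +0.0751, q = Δφ/Δψ = 0.7166, d_rh = R√(Δφ²+q²Δλ²) = 4919.8 km
Excess = 4919.8 − 4798.0 = 121.8 ≈ 122 km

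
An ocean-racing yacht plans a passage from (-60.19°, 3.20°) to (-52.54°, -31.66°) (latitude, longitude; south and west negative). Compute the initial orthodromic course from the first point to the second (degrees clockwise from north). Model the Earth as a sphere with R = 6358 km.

276.3°

θ = atan2( sin Δλ·cos φ₂ ,  cos φ₁ sin φ₂ − sin φ₁ cos φ₂ cos Δλ )
  = atan2(-0.3476, +0.0384) = 276.31°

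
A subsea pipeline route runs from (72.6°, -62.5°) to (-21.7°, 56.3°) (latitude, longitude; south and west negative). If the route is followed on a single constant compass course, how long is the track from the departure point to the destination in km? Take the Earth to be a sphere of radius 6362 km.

14195 km

Δψ = ln[tan(π/4+φ₂/2)/tan(π/4+φ₁/2)] = -2.2653;  Δφ = -1.6458 rad,  Δλ = +2.0735 rad
q = Δφ/Δψ = 0.7265
d = R·√(Δφ² + q²Δλ²) = 6362·2.23119 = 14195 km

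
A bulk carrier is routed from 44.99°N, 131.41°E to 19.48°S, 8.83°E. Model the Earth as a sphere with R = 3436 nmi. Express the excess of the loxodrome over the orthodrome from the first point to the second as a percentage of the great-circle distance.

Great circle: σ = 2.2078 rad → d_gc = Rσ = 7586.0 nmi
Rhumb: Δφ = -1.1252, Δλ = -2.1394, Δψ = -1.2279, q = Δφ/Δψ = 0.9164 → d_rh = R√(Δφ²+q²Δλ²) = 7767.1 nmi
Excess = (7767.1 − 7586.0) / 7586.0 = 181.1 / 7586.0 = 2.39% ≈ 2.4%

2.4%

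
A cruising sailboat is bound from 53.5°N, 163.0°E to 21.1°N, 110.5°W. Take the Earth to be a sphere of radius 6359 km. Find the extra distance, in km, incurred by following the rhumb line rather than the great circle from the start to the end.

342 km

Great circle: cos σ = sin φ₁ sin φ₂ + cos φ₁ cos φ₂ cos Δλ,  σ = 1.2416 rad → d_gc = 7895.5 km
Rhumb line: Δψ = -0.7325, q = Δφ/Δψ = 0.7720, d_rh = R√(Δφ²+q²Δλ²) = 8237.3 km
Excess = 8237.3 − 7895.5 = 341.8 ≈ 342 km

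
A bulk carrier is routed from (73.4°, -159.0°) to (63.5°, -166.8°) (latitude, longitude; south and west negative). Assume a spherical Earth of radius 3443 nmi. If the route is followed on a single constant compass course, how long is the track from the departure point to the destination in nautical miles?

618 nmi

Rhumb course C = atan2(Δλ, Δψ) with Δψ = ln[tan(π/4+φ₂/2)/tan(π/4+φ₁/2)] = -0.4788, Δλ = -0.1361 → C = 195.87°
d = R·|Δφ| / |cos C| = 3443·0.17279 / 0.96187 = 618 nmi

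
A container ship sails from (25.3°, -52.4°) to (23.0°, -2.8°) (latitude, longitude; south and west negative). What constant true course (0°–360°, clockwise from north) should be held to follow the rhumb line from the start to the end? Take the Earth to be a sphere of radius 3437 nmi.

92.9°

Meridional parts: M(φ₁)=+0.4567, M(φ₂)=+0.4127 → ΔM = -0.0440;  Δλ = +0.8657 rad
tan C = Δλ / ΔM = -19.6759 → C = 92.91°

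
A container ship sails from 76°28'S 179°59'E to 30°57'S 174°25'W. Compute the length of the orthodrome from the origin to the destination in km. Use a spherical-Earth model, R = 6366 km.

5066 km

Haversine: a = sin²(Δφ/2)+cos φ₁ cos φ₂ sin²(Δλ/2) = 0.15013;  σ = 2·atan2(√a,√(1−a))
σ = 45.594° → d = Rσ = 6366·0.79576 = 5066 km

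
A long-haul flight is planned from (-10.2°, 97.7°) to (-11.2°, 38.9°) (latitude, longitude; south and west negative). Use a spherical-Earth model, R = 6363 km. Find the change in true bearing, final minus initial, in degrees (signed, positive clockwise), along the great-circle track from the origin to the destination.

+11.9°

At departure: θ₁ = atan2(sin Δλ cos φ₂, cos φ₁ sin φ₂ − sin φ₁ cos φ₂ cos Δλ) = 263.12°
At arrival: θ₂ = atan2(sin Δλ cos φ₁, −cos φ₂ sin φ₁ + sin φ₂ cos φ₁ cos Δλ) = 275.07°
Δθ = θ₂ − θ₁ = +11.9°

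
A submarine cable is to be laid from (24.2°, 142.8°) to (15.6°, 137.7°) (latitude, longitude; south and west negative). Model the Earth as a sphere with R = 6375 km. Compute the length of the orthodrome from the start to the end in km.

1095 km

cos σ = sin φ₁ sin φ₂ + cos φ₁ cos φ₂ cos Δλ
      = sin(24.20°)sin(15.60°) + cos(24.20°)cos(15.60°)cos(-5.10°) = 0.9853
σ = 9.844° → d = Rσ = 6375·0.17180 = 1095 km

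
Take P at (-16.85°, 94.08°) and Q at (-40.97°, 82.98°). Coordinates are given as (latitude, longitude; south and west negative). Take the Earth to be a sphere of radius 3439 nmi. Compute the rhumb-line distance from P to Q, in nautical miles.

Δψ = ln[tan(π/4+φ₂/2)/tan(π/4+φ₁/2)] = -0.4867;  Δφ = -0.4210 rad,  Δλ = -0.1937 rad
q = Δφ/Δψ = 0.8649
d = R·√(Δφ² + q²Δλ²) = 3439·0.45309 = 1558 nmi

1558 nmi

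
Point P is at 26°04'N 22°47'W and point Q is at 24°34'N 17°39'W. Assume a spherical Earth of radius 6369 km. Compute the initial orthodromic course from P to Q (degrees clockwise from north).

θ = atan2( sin Δλ·cos φ₂ ,  cos φ₁ sin φ₂ − sin φ₁ cos φ₂ cos Δλ )
  = atan2(+0.0814, -0.0246) = 106.80°

106.8°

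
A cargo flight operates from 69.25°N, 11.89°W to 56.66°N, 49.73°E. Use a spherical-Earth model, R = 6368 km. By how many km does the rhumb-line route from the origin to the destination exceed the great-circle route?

Great circle: cos σ = sin φ₁ sin φ₂ + cos φ₁ cos φ₂ cos Δλ,  σ = 0.5079 rad → d_gc = 3234.0 km
Rhumb line: Δψ = -0.4920, q = Δφ/Δψ = 0.4466, d_rh = R√(Δφ²+q²Δλ²) = 3363.7 km
Excess = 3363.7 − 3234.0 = 129.7 ≈ 130 km

130 km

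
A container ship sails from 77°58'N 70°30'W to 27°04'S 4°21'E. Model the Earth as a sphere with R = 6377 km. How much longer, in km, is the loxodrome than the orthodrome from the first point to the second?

Great circle: cos σ = sin φ₁ sin φ₂ + cos φ₁ cos φ₂ cos Δλ,  σ = 1.9785 rad → d_gc = 12616.9 km
Rhumb line: Δψ = -2.7410, q = Δφ/Δψ = 0.6688, d_rh = R√(Δφ²+q²Δλ²) = 12950.0 km
Excess = 12950.0 − 12616.9 = 333.1 ≈ 333 km

333 km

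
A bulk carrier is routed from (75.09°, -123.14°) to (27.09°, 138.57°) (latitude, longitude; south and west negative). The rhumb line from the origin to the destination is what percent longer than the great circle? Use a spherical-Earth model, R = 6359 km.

Great circle: σ = 1.1516 rad → d_gc = Rσ = 7323.0 km
Rhumb: Δφ = -0.8378, Δλ = -1.7155, Δψ = -1.5422, q = Δφ/Δψ = 0.5432 → d_rh = R√(Δφ²+q²Δλ²) = 7968.5 km
Excess = (7968.5 − 7323.0) / 7323.0 = 645.5 / 7323.0 = 8.81% ≈ 8.8%

8.8%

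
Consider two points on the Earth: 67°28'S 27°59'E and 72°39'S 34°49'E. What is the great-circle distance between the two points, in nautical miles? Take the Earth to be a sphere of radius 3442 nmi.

cos σ = sin φ₁ sin φ₂ + cos φ₁ cos φ₂ cos Δλ
      = sin(-67.47°)sin(-72.65°) + cos(-67.47°)cos(-72.65°)cos(6.83°) = 0.9951
σ = 5.675° → d = Rσ = 3442·0.09905 = 341 nmi

341 nmi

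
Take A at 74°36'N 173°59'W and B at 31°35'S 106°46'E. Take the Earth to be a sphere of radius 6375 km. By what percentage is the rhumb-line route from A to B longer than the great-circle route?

Great circle: σ = 2.0519 rad → d_gc = Rσ = 13080.7 km
Rhumb: Δφ = -1.8532, Δλ = -1.3832, Δψ = -2.5824, q = Δφ/Δψ = 0.7176 → d_rh = R√(Δφ²+q²Δλ²) = 13402.4 km
Excess = (13402.4 − 13080.7) / 13080.7 = 321.7 / 13080.7 = 2.46% ≈ 2.5%

2.5%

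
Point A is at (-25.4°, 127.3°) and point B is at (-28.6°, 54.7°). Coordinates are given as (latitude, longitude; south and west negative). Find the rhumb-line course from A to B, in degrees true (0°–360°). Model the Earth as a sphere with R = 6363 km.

267.2°

Meridional parts: M(φ₁)=-0.4586, M(φ₂)=-0.5213 → ΔM = -0.0627;  Δλ = -1.2671 rad
tan C = Δλ / ΔM = +20.2107 → C = 267.17°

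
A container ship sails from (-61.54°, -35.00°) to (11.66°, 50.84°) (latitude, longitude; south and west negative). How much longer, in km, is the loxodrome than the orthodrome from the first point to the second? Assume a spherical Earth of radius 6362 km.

Great circle: cos σ = sin φ₁ sin φ₂ + cos φ₁ cos φ₂ cos Δλ,  σ = 1.7151 rad → d_gc = 10911.6 km
Rhumb line: Δψ = +1.5769, q = Δφ/Δψ = 0.8102, d_rh = R√(Δφ²+q²Δλ²) = 11211.4 km
Excess = 11211.4 − 10911.6 = 299.8 ≈ 300 km

300 km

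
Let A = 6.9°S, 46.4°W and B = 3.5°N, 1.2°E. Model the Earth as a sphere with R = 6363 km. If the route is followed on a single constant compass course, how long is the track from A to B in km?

Δψ = ln[tan(π/4+φ₂/2)/tan(π/4+φ₁/2)] = +0.1818;  Δφ = +0.1815 rad,  Δλ = +0.8308 rad
q = Δφ/Δψ = 0.9982
d = R·√(Δφ² + q²Δλ²) = 6363·0.84890 = 5402 km

5402 km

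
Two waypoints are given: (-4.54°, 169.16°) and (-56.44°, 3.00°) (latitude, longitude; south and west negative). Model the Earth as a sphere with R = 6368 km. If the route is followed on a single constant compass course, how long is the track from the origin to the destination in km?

16017 km

Rhumb course C = atan2(Δλ, Δψ) with Δψ = ln[tan(π/4+φ₂/2)/tan(π/4+φ₁/2)] = -1.1195, Δλ = -2.9000 → C = 248.89°
d = R·|Δφ| / |cos C| = 6368·0.90583 / 0.36014 = 16017 km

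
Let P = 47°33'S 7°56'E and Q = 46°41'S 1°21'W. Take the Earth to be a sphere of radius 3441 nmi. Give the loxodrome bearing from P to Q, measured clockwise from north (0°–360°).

277.8°

Meridional parts: M(φ₁)=-0.9458, M(φ₂)=-0.9236 → ΔM = +0.0222;  Δλ = -0.1620 rad
tan C = Δλ / ΔM = -7.2891 → C = 277.81°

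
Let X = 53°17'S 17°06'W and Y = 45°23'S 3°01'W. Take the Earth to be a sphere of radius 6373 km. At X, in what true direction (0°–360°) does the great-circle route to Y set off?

θ = atan2( sin Δλ·cos φ₂ ,  cos φ₁ sin φ₂ − sin φ₁ cos φ₂ cos Δλ )
  = atan2(+0.1709, +0.1205) = 54.81°

54.8°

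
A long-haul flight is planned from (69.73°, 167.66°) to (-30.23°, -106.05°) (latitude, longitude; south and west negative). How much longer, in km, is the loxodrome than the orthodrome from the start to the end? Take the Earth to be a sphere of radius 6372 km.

Great circle: cos σ = sin φ₁ sin φ₂ + cos φ₁ cos φ₂ cos Δλ,  σ = 2.0408 rad → d_gc = 13004.2 km
Rhumb line: Δψ = -2.2757, q = Δφ/Δψ = 0.7666, d_rh = R√(Δφ²+q²Δλ²) = 13330.8 km
Excess = 13330.8 − 13004.2 = 326.6 ≈ 327 km

327 km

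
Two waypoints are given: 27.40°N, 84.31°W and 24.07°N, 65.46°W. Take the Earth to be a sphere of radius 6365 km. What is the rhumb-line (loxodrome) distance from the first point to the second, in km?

1922 km

Δψ = ln[tan(π/4+φ₂/2)/tan(π/4+φ₁/2)] = -0.0645;  Δφ = -0.0581 rad,  Δλ = +0.3290 rad
q = Δφ/Δψ = 0.9006
d = R·√(Δφ² + q²Δλ²) = 6365·0.30195 = 1922 km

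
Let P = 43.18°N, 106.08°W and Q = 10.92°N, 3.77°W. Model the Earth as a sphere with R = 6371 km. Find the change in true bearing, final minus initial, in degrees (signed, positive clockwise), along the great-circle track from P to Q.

+60.9°

At departure: θ₁ = atan2(sin Δλ cos φ₂, cos φ₁ sin φ₂ − sin φ₁ cos φ₂ cos Δλ) = 73.65°
At arrival: θ₂ = atan2(sin Δλ cos φ₁, −cos φ₂ sin φ₁ + sin φ₂ cos φ₁ cos Δλ) = 134.55°
Δθ = θ₂ − θ₁ = +60.9°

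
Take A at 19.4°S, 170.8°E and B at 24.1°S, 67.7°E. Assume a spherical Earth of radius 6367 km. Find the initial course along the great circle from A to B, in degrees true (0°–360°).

θ = atan2( sin Δλ·cos φ₂ ,  cos φ₁ sin φ₂ − sin φ₁ cos φ₂ cos Δλ )
  = atan2(-0.8891, -0.4539) = 242.96°

243.0°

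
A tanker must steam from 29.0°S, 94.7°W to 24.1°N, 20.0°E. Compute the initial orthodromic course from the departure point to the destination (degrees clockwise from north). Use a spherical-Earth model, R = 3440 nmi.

78.3°

N = sin Δλ·cos φ₂ = +0.8293;  D = cos φ₁ sin φ₂ − sin φ₁ cos φ₂ cos Δλ = +0.1722
initial course = atan2(N, D) = 78.27°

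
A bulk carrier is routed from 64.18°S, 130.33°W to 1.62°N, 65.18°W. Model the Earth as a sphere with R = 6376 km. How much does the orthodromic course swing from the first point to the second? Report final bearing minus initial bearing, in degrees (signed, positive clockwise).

At departure: θ₁ = atan2(sin Δλ cos φ₂, cos φ₁ sin φ₂ − sin φ₁ cos φ₂ cos Δλ) = 66.71°
At arrival: θ₂ = atan2(sin Δλ cos φ₁, −cos φ₂ sin φ₁ + sin φ₂ cos φ₁ cos Δλ) = 23.59°
Δθ = θ₂ − θ₁ = -43.1°

-43.1°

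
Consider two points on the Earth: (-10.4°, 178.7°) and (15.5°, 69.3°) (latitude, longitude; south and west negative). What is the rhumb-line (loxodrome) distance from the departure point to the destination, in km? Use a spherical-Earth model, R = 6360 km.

Δψ = ln[tan(π/4+φ₂/2)/tan(π/4+φ₁/2)] = +0.4564;  Δφ = +0.4520 rad,  Δλ = -1.9094 rad
q = Δφ/Δψ = 0.9904
d = R·√(Δφ² + q²Δλ²) = 6360·1.94440 = 12366 km

12366 km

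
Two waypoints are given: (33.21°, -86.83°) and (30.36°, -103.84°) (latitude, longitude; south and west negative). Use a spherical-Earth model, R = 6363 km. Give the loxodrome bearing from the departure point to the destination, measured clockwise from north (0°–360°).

258.8°

Δψ = ln[tan(π/4+φ₂/2)/tan(π/4+φ₁/2)] = -0.0585
Δλ = -0.2969 rad (taken the short way round)
course = atan2(Δλ, Δψ) = 258.85°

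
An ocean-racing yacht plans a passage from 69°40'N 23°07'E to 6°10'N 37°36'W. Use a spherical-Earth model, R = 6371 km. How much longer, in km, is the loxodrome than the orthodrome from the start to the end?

184 km

Great circle: cos σ = sin φ₁ sin φ₂ + cos φ₁ cos φ₂ cos Δλ,  σ = 1.2977 rad → d_gc = 8267.7 km
Rhumb line: Δψ = -1.6107, q = Δφ/Δψ = 0.6881, d_rh = R√(Δφ²+q²Δλ²) = 8452.0 km
Excess = 8452.0 − 8267.7 = 184.3 ≈ 184 km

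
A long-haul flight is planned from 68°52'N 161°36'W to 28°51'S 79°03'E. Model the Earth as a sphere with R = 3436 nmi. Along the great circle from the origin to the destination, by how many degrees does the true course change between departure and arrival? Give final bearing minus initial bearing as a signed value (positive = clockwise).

-83.3°

At departure: θ₁ = atan2(sin Δλ cos φ₂, cos φ₁ sin φ₂ − sin φ₁ cos φ₂ cos Δλ) = 286.52°
At arrival: θ₂ = atan2(sin Δλ cos φ₁, −cos φ₂ sin φ₁ + sin φ₂ cos φ₁ cos Δλ) = 203.24°
Δθ = θ₂ − θ₁ = -83.3°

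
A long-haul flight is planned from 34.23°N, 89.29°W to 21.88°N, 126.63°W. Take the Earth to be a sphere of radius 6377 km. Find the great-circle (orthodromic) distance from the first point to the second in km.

Haversine: a = sin²(Δφ/2)+cos φ₁ cos φ₂ sin²(Δλ/2) = 0.09019;  σ = 2·atan2(√a,√(1−a))
σ = 34.954° → d = Rσ = 6377·0.61006 = 3890 km

3890 km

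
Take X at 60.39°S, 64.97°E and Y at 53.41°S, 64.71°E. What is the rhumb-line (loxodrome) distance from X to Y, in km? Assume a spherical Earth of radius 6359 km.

775 km

Δψ = ln[tan(π/4+φ₂/2)/tan(π/4+φ₁/2)] = +0.2239;  Δφ = +0.1218 rad,  Δλ = -0.0045 rad
q = Δφ/Δψ = 0.5442
d = R·√(Δφ² + q²Δλ²) = 6359·0.12185 = 775 km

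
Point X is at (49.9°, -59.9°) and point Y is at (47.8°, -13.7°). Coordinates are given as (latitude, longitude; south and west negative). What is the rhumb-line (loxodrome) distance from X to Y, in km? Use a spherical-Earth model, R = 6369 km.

3387 km

Rhumb course C = atan2(Δλ, Δψ) with Δψ = ln[tan(π/4+φ₂/2)/tan(π/4+φ₁/2)] = -0.0557, Δλ = +0.8063 → C = 93.95°
d = R·|Δφ| / |cos C| = 6369·0.03665 / 0.06893 = 3387 km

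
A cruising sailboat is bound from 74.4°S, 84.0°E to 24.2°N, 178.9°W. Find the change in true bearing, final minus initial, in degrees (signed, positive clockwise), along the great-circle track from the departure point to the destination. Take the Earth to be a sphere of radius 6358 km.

Initial bearing θ₁ = atan2(sin Δλ cos φ₂, cos φ₁ sin φ₂ − sin φ₁ cos φ₂ cos Δλ) = 89.90°
Final bearing θ₂ = (initial bearing from the destination back to the start) + 180° = 17.15°
Δθ = θ₂ − θ₁ = -72.7°

-72.7°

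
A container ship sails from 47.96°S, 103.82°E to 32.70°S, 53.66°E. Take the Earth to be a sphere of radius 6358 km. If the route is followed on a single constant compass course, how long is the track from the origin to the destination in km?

4540 km

Rhumb course C = atan2(Δλ, Δψ) with Δψ = ln[tan(π/4+φ₂/2)/tan(π/4+φ₁/2)] = +0.3519, Δλ = -0.8755 → C = 291.90°
d = R·|Δφ| / |cos C| = 6358·0.26634 / 0.37299 = 4540 km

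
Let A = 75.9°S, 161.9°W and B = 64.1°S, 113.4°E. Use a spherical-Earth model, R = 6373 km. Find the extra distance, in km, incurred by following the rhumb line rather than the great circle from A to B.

269 km

Great circle: cos σ = sin φ₁ sin φ₂ + cos φ₁ cos φ₂ cos Δλ,  σ = 0.4901 rad → d_gc = 3123.4 km
Rhumb line: Δψ = +0.6202, q = Δφ/Δψ = 0.3320, d_rh = R√(Δφ²+q²Δλ²) = 3392.5 km
Excess = 3392.5 − 3123.4 = 269.1 ≈ 269 km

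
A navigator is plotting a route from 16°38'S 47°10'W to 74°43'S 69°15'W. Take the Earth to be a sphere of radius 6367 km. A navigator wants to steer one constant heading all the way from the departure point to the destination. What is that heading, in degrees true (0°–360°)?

Δψ = ln[tan(π/4+φ₂/2)/tan(π/4+φ₁/2)] = -1.7142
Δλ = -0.3854 rad (taken the short way round)
course = atan2(Δλ, Δψ) = 192.67°

192.7°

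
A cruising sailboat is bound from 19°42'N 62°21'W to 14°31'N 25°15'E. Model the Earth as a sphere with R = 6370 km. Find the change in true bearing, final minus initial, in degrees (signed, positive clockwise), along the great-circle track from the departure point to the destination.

+31.5°

At departure: θ₁ = atan2(sin Δλ cos φ₂, cos φ₁ sin φ₂ − sin φ₁ cos φ₂ cos Δλ) = 77.05°
At arrival: θ₂ = atan2(sin Δλ cos φ₁, −cos φ₂ sin φ₁ + sin φ₂ cos φ₁ cos Δλ) = 108.59°
Δθ = θ₂ − θ₁ = +31.5°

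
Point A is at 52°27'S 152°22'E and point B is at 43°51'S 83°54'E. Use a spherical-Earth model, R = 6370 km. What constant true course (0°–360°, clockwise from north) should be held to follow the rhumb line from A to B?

Meridional parts: M(φ₁)=-1.0790, M(φ₂)=-0.8533 → ΔM = +0.2257;  Δλ = -1.1950 rad
tan C = Δλ / ΔM = -5.2941 → C = 280.70°

280.7°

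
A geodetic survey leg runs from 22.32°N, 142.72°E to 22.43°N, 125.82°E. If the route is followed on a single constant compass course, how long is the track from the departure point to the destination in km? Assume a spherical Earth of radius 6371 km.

1738 km

Δψ = ln[tan(π/4+φ₂/2)/tan(π/4+φ₁/2)] = +0.0021;  Δφ = +0.0019 rad,  Δλ = -0.2950 rad
q = Δφ/Δψ = 0.9247
d = R·√(Δφ² + q²Δλ²) = 6371·0.27276 = 1738 km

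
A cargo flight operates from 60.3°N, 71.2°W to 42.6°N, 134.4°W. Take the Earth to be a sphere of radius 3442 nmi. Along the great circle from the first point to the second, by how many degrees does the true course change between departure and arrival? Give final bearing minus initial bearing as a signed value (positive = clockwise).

-51.9°

At departure: θ₁ = atan2(sin Δλ cos φ₂, cos φ₁ sin φ₂ − sin φ₁ cos φ₂ cos Δλ) = 274.10°
At arrival: θ₂ = atan2(sin Δλ cos φ₁, −cos φ₂ sin φ₁ + sin φ₂ cos φ₁ cos Δλ) = 222.17°
Δθ = θ₂ − θ₁ = -51.9°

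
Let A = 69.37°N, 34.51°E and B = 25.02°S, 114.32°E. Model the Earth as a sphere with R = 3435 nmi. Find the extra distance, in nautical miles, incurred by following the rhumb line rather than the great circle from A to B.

Great circle: cos σ = sin φ₁ sin φ₂ + cos φ₁ cos φ₂ cos Δλ,  σ = 1.9170 rad → d_gc = 6584.9 nmi
Rhumb line: Δψ = -2.1550, q = Δφ/Δψ = 0.7645, d_rh = R√(Δφ²+q²Δλ²) = 6738.1 nmi
Excess = 6738.1 − 6584.9 = 153.2 ≈ 153 nmi

153 nmi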